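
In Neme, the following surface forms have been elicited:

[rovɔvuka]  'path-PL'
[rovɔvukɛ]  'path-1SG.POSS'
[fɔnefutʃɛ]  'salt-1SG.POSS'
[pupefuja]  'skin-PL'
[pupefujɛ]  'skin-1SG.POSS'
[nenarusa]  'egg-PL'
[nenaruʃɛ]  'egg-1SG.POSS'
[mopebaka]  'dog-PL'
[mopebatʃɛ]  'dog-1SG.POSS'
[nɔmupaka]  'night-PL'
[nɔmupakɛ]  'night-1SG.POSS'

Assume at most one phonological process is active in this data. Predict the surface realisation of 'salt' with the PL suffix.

The stem for 'dog' ends in [k] in [mopebaka] but [tʃ] in [mopebatʃɛ].
But 'path' keeps [k] in both environments ([rovɔvuka], [rovɔvukɛ]), so there is no rule changing /k/ to [tʃ] before the 1SG.POSS suffix.
The alternation reflects depalatalization: palato-alveolar /tʃ/ and /ʃ/ become [k] and [s] when no front vowel follows. /tʃ/ is underlying.
From [fɔnefutʃɛ] the stem 'salt' is /fɔnefutʃ/; when no front vowel follows this yields [fɔnefuka].

[fɔnefuka]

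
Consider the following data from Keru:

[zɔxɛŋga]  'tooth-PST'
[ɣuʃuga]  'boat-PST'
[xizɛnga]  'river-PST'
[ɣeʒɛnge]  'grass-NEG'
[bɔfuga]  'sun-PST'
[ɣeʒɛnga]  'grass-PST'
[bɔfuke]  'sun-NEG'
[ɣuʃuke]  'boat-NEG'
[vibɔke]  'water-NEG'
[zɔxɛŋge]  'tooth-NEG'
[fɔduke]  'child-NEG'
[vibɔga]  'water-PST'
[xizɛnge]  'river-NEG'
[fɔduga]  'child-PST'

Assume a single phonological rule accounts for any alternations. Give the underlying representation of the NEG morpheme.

The NEG suffix surfaces as [-ge] and [-ke], depending on the final segment of the stem.
By contrast the PST suffix keeps its initial [g] throughout — that segment must be underlying.
The NEG suffix is therefore /-ke/ underlyingly, with post-nasal voicing: voiceless stops become voiced after a nasal.

/-ke/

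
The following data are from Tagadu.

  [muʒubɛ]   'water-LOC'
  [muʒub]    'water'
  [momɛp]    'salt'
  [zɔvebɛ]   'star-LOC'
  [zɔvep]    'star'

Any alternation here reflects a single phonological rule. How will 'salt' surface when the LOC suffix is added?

[momɛbɛ]

The stem for 'star' ends in [b] in [zɔvebɛ] but [p] in [zɔvep].
If /b/ were underlying and a rule turned it into [p] in isolation, 'water' would also alternate; but it has [b] in both [muʒubɛ] and [muʒub].
The underlying segment must be /p/; voiceless stops become voiced between vowels, yielding [b] there.
From [momɛp] the stem 'salt' is /momɛp/; between vowels this yields [momɛbɛ].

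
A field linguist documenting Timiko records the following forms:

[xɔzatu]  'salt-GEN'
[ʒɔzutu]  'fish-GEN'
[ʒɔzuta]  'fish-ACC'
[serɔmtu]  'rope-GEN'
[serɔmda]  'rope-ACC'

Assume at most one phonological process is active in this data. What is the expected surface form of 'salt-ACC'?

The ACC suffix surfaces as [-da] and [-ta], depending on the final segment of the stem.
By contrast the GEN suffix keeps its initial [t] throughout — that segment must be underlying.
The ACC suffix is therefore /-da/ underlyingly, with post-vocalic devoicing: voiced stops become voiceless after a vowel.
After 'salt', which ends in a vowel, the suffix surfaces as [-ta], giving [xɔzata].

[xɔzata]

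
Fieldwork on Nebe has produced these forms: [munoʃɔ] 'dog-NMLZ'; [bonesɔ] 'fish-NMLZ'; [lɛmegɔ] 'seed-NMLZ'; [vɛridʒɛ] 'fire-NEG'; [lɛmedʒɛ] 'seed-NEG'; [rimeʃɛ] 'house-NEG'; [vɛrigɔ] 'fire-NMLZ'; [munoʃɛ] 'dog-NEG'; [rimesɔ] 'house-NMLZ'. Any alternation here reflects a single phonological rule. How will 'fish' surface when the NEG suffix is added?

[boneʃɛ]

'house' shows [s] ~ [ʃ] at the end of the stem ([rimesɔ] vs [rimeʃɛ]).
But 'dog' keeps [ʃ] in both environments ([munoʃɔ], [munoʃɛ]), so there is no rule changing /ʃ/ to [s] before the NMLZ suffix.
The underlying segment must be /s/; /g/ and /s/ become palato-alveolar [dʒ] and [ʃ] before a front vowel, yielding [ʃ] there.
The one attested form of 'fish', [bonesɔ], shows underlying /bones/. Applying the same rule before a front vowel gives [boneʃɛ].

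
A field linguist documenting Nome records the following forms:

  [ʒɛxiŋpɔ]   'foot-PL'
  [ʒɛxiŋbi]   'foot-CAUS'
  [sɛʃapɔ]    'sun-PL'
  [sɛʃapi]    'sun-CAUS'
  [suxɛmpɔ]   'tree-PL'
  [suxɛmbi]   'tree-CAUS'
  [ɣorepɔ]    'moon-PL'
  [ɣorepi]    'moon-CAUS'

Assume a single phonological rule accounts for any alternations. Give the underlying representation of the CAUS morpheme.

/-bi/

The CAUS suffix surfaces as [-bi] and [-pi], depending on the final segment of the stem.
By contrast the PL suffix keeps its initial [p] throughout — that segment must be underlying.
The CAUS suffix is therefore /-bi/ underlyingly, with post-vocalic devoicing: voiced stops become voiceless after a vowel.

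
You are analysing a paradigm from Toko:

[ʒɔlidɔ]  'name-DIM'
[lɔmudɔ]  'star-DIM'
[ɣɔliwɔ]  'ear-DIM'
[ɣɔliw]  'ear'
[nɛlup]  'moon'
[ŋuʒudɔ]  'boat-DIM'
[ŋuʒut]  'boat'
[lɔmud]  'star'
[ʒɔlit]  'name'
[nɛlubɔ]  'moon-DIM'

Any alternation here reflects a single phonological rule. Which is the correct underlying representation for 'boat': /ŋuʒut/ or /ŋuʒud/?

/ŋuʒut/

In [ŋuʒudɔ] and [ŋuʒut] the final segment of 'boat' alternates: [d] ~ [t].
If /d/ were underlying and a rule turned it into [t] in isolation, 'star' would also alternate; but it has [d] in both [lɔmudɔ] and [lɔmud].
So /t/ is underlying, and a rule of intervocalic voicing — voiceless stops become voiced between vowels — gives [d].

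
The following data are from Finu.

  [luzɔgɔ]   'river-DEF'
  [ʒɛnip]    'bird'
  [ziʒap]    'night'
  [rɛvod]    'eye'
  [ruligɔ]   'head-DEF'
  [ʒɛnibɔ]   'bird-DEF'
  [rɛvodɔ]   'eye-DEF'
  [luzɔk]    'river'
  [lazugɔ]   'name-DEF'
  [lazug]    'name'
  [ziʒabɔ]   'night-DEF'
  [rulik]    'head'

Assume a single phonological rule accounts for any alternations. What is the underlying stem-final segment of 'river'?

The stem for 'river' ends in [k] in [luzɔk] but [g] in [luzɔgɔ].
If /g/ were underlying and a rule turned it into [k] in isolation, 'name' would also alternate; but it has [g] in both [lazug] and [lazugɔ].
Therefore /k/ is basic and [g] is derived by intervocalic voicing (voiceless stops become voiced between vowels).

/k/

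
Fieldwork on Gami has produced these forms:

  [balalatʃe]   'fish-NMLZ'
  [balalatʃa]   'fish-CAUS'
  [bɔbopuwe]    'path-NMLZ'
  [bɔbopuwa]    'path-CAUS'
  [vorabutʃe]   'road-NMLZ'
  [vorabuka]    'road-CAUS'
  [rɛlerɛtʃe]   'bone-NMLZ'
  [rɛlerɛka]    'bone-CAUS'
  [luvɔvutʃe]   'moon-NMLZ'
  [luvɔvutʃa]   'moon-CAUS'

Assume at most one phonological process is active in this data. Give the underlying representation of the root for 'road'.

'road' shows [tʃ] ~ [k] at the end of the stem ([vorabutʃe] vs [vorabuka]).
But 'fish' keeps [tʃ] in both environments ([balalatʃe], [balalatʃa]), so there is no rule changing /tʃ/ to [k] before the CAUS suffix.
Therefore /k/ is basic and [tʃ] is derived by palatalization before a front vowel (/k/ becomes palato-alveolar [tʃ] before a front vowel).

/vorabuk/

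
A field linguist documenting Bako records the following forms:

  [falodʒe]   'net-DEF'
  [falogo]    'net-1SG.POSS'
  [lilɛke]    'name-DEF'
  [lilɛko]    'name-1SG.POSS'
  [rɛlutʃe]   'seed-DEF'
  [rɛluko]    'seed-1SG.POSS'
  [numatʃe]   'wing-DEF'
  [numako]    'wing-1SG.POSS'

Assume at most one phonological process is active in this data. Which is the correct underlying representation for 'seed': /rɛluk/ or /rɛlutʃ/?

'seed' shows [tʃ] ~ [k] at the end of the stem ([rɛlutʃe] vs [rɛluko]).
The stem 'name' ([lilɛke], [lilɛko]) shows [k] unchanged in both environments, so [k] cannot be basic with [tʃ] derived before the DEF suffix.
Therefore /tʃ/ is basic and [k] is derived by depalatalization (palato-alveolar /tʃ/ and /dʒ/ become [k] and [g] when no front vowel follows).

/rɛlutʃ/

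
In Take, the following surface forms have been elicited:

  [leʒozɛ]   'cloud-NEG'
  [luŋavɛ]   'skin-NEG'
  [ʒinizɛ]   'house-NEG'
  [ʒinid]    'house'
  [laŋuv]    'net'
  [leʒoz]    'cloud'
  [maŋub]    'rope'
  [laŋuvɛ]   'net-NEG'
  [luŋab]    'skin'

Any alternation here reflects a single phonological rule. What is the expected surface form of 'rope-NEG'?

[maŋuvɛ]

The root 'skin' surfaces as [luŋavɛ] and [luŋab], with a stem-final [v] ~ [b] alternation.
But 'net' keeps [v] in both environments ([laŋuvɛ], [laŋuv]), so there is no rule changing /v/ to [b] in isolation.
The underlying segment must be /b/; voiced stops become fricatives between vowels, yielding [v] there.
From [maŋub] the stem 'rope' is /maŋub/; between vowels this yields [maŋuvɛ].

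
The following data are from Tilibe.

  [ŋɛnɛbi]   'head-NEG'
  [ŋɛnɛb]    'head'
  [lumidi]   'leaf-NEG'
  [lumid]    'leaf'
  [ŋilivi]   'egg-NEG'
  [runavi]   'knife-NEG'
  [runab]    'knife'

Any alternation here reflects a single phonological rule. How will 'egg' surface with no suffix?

The stem for 'knife' ends in [v] in [runavi] but [b] in [runab].
The stem 'head' ([ŋɛnɛbi], [ŋɛnɛb]) shows [b] unchanged in both environments, so [b] cannot be basic with [v] derived before the NEG suffix.
So /v/ is underlying, and a rule of word-final hardening — voiced fricatives become stops word-finally — gives [b].
From [ŋilivi] the stem 'egg' is /ŋiliv/; word-finally this yields [ŋilib].

[ŋilib]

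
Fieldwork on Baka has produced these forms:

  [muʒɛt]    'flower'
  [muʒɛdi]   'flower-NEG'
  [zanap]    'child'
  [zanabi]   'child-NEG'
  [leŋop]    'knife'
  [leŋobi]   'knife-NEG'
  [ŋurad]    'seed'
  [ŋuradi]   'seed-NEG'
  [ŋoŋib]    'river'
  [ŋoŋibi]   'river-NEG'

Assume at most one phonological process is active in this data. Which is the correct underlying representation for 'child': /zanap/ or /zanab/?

/zanap/

The root 'child' surfaces as [zanap] and [zanabi], with a stem-final [p] ~ [b] alternation.
Compare 'river', with invariant [b] in [ŋoŋib] and [ŋoŋibi]: an analysis with underlying /b/ and a rule producing [p] in isolation would wrongly predict alternation here too.
Therefore /p/ is basic and [b] is derived by intervocalic voicing (voiceless stops become voiced between vowels).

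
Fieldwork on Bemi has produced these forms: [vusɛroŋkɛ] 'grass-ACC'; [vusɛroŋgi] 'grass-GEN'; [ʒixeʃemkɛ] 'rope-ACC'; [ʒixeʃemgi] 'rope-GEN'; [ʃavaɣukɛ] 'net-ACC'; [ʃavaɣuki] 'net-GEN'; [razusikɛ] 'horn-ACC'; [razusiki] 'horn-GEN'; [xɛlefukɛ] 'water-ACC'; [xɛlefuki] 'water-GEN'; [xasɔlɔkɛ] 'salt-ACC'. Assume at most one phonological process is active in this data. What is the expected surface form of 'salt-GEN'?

The GEN suffix surfaces as [-gi] and [-ki], depending on the final segment of the stem.
By contrast the ACC suffix keeps its initial [k] throughout — that segment must be underlying.
So the underlying form is /-gi/, and voiced stops become voiceless after a vowel.
After 'salt', which ends in a vowel, the suffix surfaces as [-ki], giving [xasɔlɔki].

[xasɔlɔki]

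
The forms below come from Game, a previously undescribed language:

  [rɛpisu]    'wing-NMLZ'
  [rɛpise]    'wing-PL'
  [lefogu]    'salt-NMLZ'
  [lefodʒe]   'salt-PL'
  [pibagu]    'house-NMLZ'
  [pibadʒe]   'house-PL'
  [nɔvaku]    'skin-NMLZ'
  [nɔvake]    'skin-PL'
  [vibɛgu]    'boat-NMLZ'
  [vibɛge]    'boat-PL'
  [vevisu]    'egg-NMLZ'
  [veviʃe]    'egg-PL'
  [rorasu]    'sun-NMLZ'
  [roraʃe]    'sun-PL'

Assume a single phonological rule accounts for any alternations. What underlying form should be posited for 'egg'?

/veviʃ/

In [vevisu] and [veviʃe] the final segment of 'egg' alternates: [s] ~ [ʃ].
But 'wing' keeps [s] in both environments ([rɛpisu], [rɛpise]), so there is no rule changing /s/ to [ʃ] before the PL suffix.
The alternation reflects depalatalization: palato-alveolar /dʒ/ and /ʃ/ become [g] and [s] when no front vowel follows. /ʃ/ is underlying.
So 'egg' = /veviʃ/.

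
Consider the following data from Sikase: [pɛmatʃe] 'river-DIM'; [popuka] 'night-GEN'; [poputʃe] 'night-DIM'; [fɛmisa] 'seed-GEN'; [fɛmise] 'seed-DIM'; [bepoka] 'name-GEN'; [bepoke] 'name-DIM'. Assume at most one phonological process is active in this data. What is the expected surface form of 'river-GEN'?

'night' shows [k] ~ [tʃ] at the end of the stem ([popuka] vs [poputʃe]).
If /k/ were underlying and a rule turned it into [tʃ] before the DIM suffix, 'name' would also alternate; but it has [k] in both [bepoka] and [bepoke].
Therefore /tʃ/ is basic and [k] is derived by depalatalization (palato-alveolar /tʃ/ becomes [k] when no front vowel follows).
The one attested form of 'river', [pɛmatʃe], shows underlying /pɛmatʃ/. Applying the same rule when no front vowel follows gives [pɛmaka].

[pɛmaka]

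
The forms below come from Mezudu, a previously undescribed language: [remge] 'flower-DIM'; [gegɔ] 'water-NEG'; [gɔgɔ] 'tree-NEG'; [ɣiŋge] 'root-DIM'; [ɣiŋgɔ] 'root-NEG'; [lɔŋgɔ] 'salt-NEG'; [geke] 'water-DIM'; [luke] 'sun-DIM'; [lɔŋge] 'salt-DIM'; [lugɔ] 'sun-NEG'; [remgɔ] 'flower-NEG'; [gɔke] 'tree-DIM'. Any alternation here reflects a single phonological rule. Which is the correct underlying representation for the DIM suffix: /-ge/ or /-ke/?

The DIM suffix surfaces as [-ge] and [-ke], depending on the final segment of the stem.
The NEG suffix, which begins with [g], is invariant after every stem; so [g] is not altered by any rule here.
So the underlying form is /-ke/, and voiceless stops become voiced after a nasal.

/-ke/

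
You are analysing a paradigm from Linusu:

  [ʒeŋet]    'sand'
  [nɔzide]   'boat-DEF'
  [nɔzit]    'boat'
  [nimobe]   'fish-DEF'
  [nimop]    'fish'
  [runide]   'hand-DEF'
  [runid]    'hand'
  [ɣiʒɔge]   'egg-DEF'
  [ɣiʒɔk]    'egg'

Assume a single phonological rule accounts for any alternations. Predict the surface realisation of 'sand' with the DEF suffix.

[ʒeŋede]

In [nɔzide] and [nɔzit] the final segment of 'boat' alternates: [d] ~ [t].
If /d/ were underlying and a rule turned it into [t] in isolation, 'hand' would also alternate; but it has [d] in both [runide] and [runid].
The underlying segment must be /t/; voiceless stops become voiced between vowels, yielding [d] there.
The one attested form of 'sand', [ʒeŋet], shows underlying /ʒeŋet/. Applying the same rule between vowels gives [ʒeŋede].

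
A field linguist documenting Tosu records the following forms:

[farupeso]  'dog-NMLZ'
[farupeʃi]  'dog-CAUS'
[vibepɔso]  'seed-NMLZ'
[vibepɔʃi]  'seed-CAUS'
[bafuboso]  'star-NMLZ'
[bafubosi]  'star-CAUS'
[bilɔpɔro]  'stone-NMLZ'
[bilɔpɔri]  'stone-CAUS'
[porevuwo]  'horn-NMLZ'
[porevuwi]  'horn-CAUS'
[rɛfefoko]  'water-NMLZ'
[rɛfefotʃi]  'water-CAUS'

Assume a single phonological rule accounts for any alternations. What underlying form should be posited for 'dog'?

'dog' shows [s] ~ [ʃ] at the end of the stem ([farupeso] vs [farupeʃi]).
Compare 'star', with invariant [s] in [bafuboso] and [bafubosi]: an analysis with underlying /s/ and a rule producing [ʃ] before the CAUS suffix would wrongly predict alternation here too.
Therefore /ʃ/ is basic and [s] is derived by depalatalization (palato-alveolar /tʃ/ and /ʃ/ become [k] and [s] when no front vowel follows).

/farupeʃ/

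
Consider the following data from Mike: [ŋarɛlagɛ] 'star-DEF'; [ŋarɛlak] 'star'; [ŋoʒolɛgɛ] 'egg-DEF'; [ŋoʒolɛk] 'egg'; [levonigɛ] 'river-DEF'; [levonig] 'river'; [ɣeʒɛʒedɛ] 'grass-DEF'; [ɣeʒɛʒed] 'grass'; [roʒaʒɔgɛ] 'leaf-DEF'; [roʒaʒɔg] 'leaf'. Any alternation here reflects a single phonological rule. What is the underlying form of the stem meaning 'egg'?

/ŋoʒolɛk/

In [ŋoʒolɛgɛ] and [ŋoʒolɛk] the final segment of 'egg' alternates: [g] ~ [k].
The stem 'leaf' ([roʒaʒɔgɛ], [roʒaʒɔg]) shows [g] unchanged in both environments, so [g] cannot be basic with [k] derived in isolation.
The alternation reflects intervocalic voicing: voiceless stops become voiced between vowels. /k/ is underlying.
So 'egg' = /ŋoʒolɛk/.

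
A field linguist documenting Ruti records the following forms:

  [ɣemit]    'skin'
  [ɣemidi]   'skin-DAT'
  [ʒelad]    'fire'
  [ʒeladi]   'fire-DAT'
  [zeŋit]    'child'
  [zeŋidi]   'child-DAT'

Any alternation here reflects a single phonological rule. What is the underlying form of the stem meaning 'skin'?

/ɣemit/

In [ɣemit] and [ɣemidi] the final segment of 'skin' alternates: [t] ~ [d].
Compare 'fire', with invariant [d] in [ʒelad] and [ʒeladi]: an analysis with underlying /d/ and a rule producing [t] in isolation would wrongly predict alternation here too.
Therefore /t/ is basic and [d] is derived by intervocalic voicing (voiceless stops become voiced between vowels).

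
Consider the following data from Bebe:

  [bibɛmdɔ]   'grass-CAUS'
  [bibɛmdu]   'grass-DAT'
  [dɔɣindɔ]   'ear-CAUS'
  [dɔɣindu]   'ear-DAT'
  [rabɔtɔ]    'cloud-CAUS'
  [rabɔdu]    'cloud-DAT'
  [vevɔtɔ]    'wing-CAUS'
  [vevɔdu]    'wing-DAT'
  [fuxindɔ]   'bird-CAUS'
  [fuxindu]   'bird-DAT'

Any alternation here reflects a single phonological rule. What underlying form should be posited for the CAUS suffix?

/-tɔ/

The CAUS suffix surfaces as [-dɔ] and [-tɔ], depending on the final segment of the stem.
By contrast the DAT suffix keeps its initial [d] throughout — that segment must be underlying.
The CAUS suffix is therefore /-tɔ/ underlyingly, with post-nasal voicing: voiceless stops become voiced after a nasal.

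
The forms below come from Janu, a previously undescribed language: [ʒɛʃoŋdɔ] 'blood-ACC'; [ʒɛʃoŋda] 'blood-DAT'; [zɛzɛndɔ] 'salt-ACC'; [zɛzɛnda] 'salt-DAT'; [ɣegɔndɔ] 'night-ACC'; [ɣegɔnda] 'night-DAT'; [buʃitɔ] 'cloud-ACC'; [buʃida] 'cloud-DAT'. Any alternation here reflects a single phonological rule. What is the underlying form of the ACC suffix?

/-tɔ/

The ACC suffix surfaces as [-dɔ] and [-tɔ], depending on the final segment of the stem.
By contrast the DAT suffix keeps its initial [d] throughout — that segment must be underlying.
The ACC suffix is therefore /-tɔ/ underlyingly, with post-nasal voicing: voiceless stops become voiced after a nasal.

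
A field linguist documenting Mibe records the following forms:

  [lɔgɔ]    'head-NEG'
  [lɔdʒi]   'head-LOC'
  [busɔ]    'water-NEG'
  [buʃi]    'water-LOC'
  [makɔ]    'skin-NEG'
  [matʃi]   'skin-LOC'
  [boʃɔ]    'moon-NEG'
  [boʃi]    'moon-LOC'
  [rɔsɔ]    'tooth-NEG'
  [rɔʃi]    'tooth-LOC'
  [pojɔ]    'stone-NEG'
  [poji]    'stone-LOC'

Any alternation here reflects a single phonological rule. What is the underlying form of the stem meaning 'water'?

/bus/

The stem for 'water' ends in [s] in [busɔ] but [ʃ] in [buʃi].
If /ʃ/ were underlying and a rule turned it into [s] before the NEG suffix, 'moon' would also alternate; but it has [ʃ] in both [boʃɔ] and [boʃi].
So /s/ is underlying, and a rule of palatalization before a front vowel — /k/, /g/ and /s/ become palato-alveolar [tʃ], [dʒ] and [ʃ] before a front vowel — gives [ʃ].
Hence 'water' is /bus/ underlyingly.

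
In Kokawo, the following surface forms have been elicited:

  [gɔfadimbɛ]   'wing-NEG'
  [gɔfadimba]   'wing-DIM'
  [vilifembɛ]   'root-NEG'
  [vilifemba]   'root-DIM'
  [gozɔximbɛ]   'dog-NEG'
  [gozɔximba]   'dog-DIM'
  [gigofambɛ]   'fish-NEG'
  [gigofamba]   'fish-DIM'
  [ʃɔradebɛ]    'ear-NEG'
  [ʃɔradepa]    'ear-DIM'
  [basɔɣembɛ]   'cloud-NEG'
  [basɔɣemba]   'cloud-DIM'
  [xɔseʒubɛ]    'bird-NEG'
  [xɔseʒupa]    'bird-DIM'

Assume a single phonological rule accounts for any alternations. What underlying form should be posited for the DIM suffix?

The DIM morpheme has two allomorphs, [-ba] and [-pa].
The NEG suffix, which begins with [b], is invariant after every stem; so [b] is not altered by any rule here.
The DIM suffix is therefore /-pa/ underlyingly, with post-nasal voicing: voiceless stops become voiced after a nasal.

/-pa/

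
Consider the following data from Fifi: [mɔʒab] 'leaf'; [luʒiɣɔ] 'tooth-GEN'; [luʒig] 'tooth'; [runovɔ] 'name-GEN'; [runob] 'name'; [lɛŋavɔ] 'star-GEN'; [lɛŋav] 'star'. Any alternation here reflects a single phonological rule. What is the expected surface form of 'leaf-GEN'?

The root 'name' surfaces as [runovɔ] and [runob], with a stem-final [v] ~ [b] alternation.
If /v/ were underlying and a rule turned it into [b] in isolation, 'star' would also alternate; but it has [v] in both [lɛŋavɔ] and [lɛŋav].
So /b/ is underlying, and a rule of intervocalic spirantization — voiced stops become fricatives between vowels — gives [v].
From [mɔʒab] the stem 'leaf' is /mɔʒab/; between vowels this yields [mɔʒavɔ].

[mɔʒavɔ]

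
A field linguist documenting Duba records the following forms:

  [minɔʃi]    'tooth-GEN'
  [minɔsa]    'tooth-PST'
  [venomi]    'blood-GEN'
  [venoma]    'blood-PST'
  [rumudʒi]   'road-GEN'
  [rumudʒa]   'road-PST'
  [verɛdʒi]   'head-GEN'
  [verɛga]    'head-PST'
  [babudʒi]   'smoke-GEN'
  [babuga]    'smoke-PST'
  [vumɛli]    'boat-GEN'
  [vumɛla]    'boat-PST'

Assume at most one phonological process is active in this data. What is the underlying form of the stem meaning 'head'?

In [verɛdʒi] and [verɛga] the final segment of 'head' alternates: [dʒ] ~ [g].
The stem 'road' ([rumudʒi], [rumudʒa]) shows [dʒ] unchanged in both environments, so [dʒ] cannot be basic with [g] derived before the PST suffix.
The underlying segment must be /g/; /g/ and /s/ become palato-alveolar [dʒ] and [ʃ] before a front vowel, yielding [dʒ] there.
The underlying form of 'head' is therefore /verɛg/.

/verɛg/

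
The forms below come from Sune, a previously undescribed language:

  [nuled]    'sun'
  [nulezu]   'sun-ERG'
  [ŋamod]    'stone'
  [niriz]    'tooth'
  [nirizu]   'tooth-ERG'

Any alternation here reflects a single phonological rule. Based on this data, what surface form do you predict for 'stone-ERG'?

[ŋamozu]

'sun' shows [d] ~ [z] at the end of the stem ([nuled] vs [nulezu]).
But 'tooth' keeps [z] in both environments ([niriz], [nirizu]), so there is no rule changing /z/ to [d] in isolation.
Therefore /d/ is basic and [z] is derived by intervocalic spirantization (voiced stops become fricatives between vowels).
From [ŋamod] the stem 'stone' is /ŋamod/; between vowels this yields [ŋamozu].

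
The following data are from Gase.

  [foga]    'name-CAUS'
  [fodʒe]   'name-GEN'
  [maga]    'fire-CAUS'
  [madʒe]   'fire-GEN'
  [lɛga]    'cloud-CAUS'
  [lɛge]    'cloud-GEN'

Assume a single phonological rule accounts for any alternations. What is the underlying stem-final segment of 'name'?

/dʒ/

The stem for 'name' ends in [g] in [foga] but [dʒ] in [fodʒe].
If /g/ were underlying and a rule turned it into [dʒ] before the GEN suffix, 'cloud' would also alternate; but it has [g] in both [lɛga] and [lɛge].
The underlying segment must be /dʒ/; palato-alveolar /dʒ/ becomes [g] when no front vowel follows, yielding [g] there.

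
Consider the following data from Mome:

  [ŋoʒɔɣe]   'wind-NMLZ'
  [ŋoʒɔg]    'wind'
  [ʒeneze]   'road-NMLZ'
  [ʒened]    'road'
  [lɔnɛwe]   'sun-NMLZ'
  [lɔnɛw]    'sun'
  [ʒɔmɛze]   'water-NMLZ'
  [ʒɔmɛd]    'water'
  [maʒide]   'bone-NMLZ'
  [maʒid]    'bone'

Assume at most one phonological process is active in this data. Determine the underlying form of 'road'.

The stem for 'road' ends in [z] in [ʒeneze] but [d] in [ʒened].
But 'bone' keeps [d] in both environments ([maʒide], [maʒid]), so there is no rule changing /d/ to [z] before the NMLZ suffix.
Therefore /z/ is basic and [d] is derived by word-final hardening (voiced fricatives become stops word-finally).

/ʒenez/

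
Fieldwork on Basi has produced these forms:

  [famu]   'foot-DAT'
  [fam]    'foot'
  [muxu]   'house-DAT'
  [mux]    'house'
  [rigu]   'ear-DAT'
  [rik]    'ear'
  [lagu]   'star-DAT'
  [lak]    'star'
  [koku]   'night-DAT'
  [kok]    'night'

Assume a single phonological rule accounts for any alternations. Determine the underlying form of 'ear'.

The root 'ear' surfaces as [rigu] and [rik], with a stem-final [g] ~ [k] alternation.
But 'night' keeps [k] in both environments ([koku], [kok]), so there is no rule changing /k/ to [g] before the DAT suffix.
The alternation reflects word-final obstruent devoicing: voiced obstruents become voiceless word-finally. /g/ is underlying.
So 'ear' = /rig/.

/rig/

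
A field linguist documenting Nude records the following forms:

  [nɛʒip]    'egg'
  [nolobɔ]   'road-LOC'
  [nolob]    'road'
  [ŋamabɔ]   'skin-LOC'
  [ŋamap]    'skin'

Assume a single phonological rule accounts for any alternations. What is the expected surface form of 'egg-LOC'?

The root 'skin' surfaces as [ŋamabɔ] and [ŋamap], with a stem-final [b] ~ [p] alternation.
If /b/ were underlying and a rule turned it into [p] in isolation, 'road' would also alternate; but it has [b] in both [nolobɔ] and [nolob].
Therefore /p/ is basic and [b] is derived by intervocalic voicing (voiceless stops become voiced between vowels).
The one attested form of 'egg', [nɛʒip], shows underlying /nɛʒip/. Applying the same rule between vowels gives [nɛʒibɔ].

[nɛʒibɔ]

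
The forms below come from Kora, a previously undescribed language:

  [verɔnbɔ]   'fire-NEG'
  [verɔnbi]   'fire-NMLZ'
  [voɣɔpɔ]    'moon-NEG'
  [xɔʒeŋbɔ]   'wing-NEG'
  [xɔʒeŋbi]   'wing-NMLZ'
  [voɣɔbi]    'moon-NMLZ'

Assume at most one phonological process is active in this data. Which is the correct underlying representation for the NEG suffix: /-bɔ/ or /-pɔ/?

/-pɔ/

The NEG suffix surfaces as [-bɔ] and [-pɔ], depending on the final segment of the stem.
The NMLZ suffix, which begins with [b], is invariant after every stem; so [b] is not altered by any rule here.
The NEG suffix is therefore /-pɔ/ underlyingly, with post-nasal voicing: voiceless stops become voiced after a nasal.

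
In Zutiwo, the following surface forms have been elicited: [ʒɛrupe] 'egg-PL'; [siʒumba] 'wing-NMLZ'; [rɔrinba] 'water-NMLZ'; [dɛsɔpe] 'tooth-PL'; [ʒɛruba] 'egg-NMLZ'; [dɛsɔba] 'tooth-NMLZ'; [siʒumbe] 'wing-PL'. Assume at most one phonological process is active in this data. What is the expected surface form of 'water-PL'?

[rɔrinbe]

The PL morpheme has two allomorphs, [-be] and [-pe].
The NMLZ suffix, which begins with [b], is invariant after every stem; so [b] is not altered by any rule here.
The PL suffix is therefore /-pe/ underlyingly, with post-nasal voicing: voiceless stops become voiced after a nasal.
After 'water', which ends in a nasal, the suffix surfaces as [-be], giving [rɔrinbe].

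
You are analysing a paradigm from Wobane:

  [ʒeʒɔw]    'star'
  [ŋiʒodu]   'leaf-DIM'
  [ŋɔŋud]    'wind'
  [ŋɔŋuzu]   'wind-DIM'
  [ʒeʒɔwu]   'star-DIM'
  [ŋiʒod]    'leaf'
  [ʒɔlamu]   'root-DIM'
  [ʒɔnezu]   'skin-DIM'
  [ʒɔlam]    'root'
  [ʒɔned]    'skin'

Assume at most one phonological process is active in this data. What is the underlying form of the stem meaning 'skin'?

/ʒɔnez/

In [ʒɔned] and [ʒɔnezu] the final segment of 'skin' alternates: [d] ~ [z].
The stem 'leaf' ([ŋiʒod], [ŋiʒodu]) shows [d] unchanged in both environments, so [d] cannot be basic with [z] derived before the DIM suffix.
Therefore /z/ is basic and [d] is derived by word-final hardening (voiced fricatives become stops word-finally).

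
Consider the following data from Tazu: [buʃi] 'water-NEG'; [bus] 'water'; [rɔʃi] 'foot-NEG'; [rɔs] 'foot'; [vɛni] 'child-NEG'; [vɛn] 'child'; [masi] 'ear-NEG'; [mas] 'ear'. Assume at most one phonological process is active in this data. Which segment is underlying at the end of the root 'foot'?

/ʃ/

The root 'foot' surfaces as [rɔʃi] and [rɔs], with a stem-final [ʃ] ~ [s] alternation.
But 'ear' keeps [s] in both environments ([masi], [mas]), so there is no rule changing /s/ to [ʃ] before the NEG suffix.
Therefore /ʃ/ is basic and [s] is derived by depalatalization (palato-alveolar /ʃ/ becomes [s] when no front vowel follows).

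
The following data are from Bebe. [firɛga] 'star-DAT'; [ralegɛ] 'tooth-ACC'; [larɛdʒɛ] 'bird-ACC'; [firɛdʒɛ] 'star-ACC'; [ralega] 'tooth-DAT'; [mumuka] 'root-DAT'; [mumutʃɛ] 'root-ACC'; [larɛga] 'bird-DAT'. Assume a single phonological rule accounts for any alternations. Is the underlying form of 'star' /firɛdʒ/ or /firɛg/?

/firɛdʒ/

'star' shows [g] ~ [dʒ] at the end of the stem ([firɛga] vs [firɛdʒɛ]).
The stem 'tooth' ([ralega], [ralegɛ]) shows [g] unchanged in both environments, so [g] cannot be basic with [dʒ] derived before the ACC suffix.
The alternation reflects depalatalization: palato-alveolar /tʃ/ and /dʒ/ become [k] and [g] when no front vowel follows. /dʒ/ is underlying.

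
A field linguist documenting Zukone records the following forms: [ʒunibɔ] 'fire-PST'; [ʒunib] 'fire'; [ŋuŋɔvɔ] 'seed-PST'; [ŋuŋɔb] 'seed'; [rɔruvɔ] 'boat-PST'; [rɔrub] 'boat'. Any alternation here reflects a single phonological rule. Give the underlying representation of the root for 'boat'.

/rɔruv/

In [rɔruvɔ] and [rɔrub] the final segment of 'boat' alternates: [v] ~ [b].
But 'fire' keeps [b] in both environments ([ʒunibɔ], [ʒunib]), so there is no rule changing /b/ to [v] before the PST suffix.
The underlying segment must be /v/; voiced fricatives become stops word-finally, yielding [b] there.
The underlying form of 'boat' is therefore /rɔruv/.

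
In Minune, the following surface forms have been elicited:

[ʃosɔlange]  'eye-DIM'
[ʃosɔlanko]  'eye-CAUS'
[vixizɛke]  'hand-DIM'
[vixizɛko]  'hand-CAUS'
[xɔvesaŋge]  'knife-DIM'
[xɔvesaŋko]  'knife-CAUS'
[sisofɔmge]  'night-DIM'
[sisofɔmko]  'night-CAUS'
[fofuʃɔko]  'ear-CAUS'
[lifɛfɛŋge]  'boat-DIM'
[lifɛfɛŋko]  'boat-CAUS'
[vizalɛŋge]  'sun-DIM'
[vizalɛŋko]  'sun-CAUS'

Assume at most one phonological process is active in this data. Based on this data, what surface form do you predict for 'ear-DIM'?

The DIM suffix surfaces as [-ge] and [-ke], depending on the final segment of the stem.
The CAUS suffix, which begins with [k], is invariant after every stem; so [k] is not altered by any rule here.
So the underlying form is /-ge/, and voiced stops become voiceless after a vowel.
After 'ear', which ends in a vowel, the suffix surfaces as [-ke], giving [fofuʃɔke].

[fofuʃɔke]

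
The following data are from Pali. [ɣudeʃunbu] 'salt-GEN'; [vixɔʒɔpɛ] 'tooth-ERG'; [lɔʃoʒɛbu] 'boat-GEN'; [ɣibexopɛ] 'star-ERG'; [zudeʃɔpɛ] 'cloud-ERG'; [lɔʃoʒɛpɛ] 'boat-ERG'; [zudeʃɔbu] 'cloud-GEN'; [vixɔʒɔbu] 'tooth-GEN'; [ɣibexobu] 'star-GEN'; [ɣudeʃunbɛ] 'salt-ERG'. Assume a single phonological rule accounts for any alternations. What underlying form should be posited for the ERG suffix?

/-pɛ/

The ERG suffix surfaces as [-bɛ] and [-pɛ], depending on the final segment of the stem.
The GEN suffix, which begins with [b], is invariant after every stem; so [b] is not altered by any rule here.
The ERG suffix is therefore /-pɛ/ underlyingly, with post-nasal voicing: voiceless stops become voiced after a nasal.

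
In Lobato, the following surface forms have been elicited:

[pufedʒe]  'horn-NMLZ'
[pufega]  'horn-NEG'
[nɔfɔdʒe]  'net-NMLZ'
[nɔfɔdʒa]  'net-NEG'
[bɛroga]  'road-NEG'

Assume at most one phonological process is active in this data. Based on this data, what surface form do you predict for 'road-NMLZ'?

The stem for 'horn' ends in [dʒ] in [pufedʒe] but [g] in [pufega].
The stem 'net' ([nɔfɔdʒe], [nɔfɔdʒa]) shows [dʒ] unchanged in both environments, so [dʒ] cannot be basic with [g] derived before the NEG suffix.
The alternation reflects palatalization before a front vowel: /g/ becomes palato-alveolar [dʒ] before a front vowel. /g/ is underlying.
The one attested form of 'road', [bɛroga], shows underlying /bɛrog/. Applying the same rule before a front vowel gives [bɛrodʒe].

[bɛrodʒe]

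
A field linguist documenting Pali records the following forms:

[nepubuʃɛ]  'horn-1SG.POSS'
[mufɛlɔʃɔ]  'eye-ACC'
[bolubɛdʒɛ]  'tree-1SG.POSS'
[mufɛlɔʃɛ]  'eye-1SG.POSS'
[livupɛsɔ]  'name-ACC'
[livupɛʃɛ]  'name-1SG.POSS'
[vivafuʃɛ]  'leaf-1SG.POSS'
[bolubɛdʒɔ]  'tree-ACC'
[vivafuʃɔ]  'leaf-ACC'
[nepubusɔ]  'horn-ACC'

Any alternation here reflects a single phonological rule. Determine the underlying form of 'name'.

/livupɛs/

In [livupɛʃɛ] and [livupɛsɔ] the final segment of 'name' alternates: [ʃ] ~ [s].
The stem 'eye' ([mufɛlɔʃɛ], [mufɛlɔʃɔ]) shows [ʃ] unchanged in both environments, so [ʃ] cannot be basic with [s] derived before the ACC suffix.
The underlying segment must be /s/; /s/ becomes palato-alveolar [ʃ] before a front vowel, yielding [ʃ] there.
The underlying form of 'name' is therefore /livupɛs/.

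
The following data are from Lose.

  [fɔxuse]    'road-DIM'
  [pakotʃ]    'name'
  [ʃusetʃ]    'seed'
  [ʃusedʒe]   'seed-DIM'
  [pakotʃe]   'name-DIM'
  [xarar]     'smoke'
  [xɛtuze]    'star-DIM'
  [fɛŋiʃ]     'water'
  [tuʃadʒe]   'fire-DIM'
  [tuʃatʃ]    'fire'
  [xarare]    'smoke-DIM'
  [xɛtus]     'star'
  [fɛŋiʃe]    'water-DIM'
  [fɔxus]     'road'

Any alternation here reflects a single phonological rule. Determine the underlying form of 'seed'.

/ʃusedʒ/

'seed' shows [dʒ] ~ [tʃ] at the end of the stem ([ʃusedʒe] vs [ʃusetʃ]).
But 'name' keeps [tʃ] in both environments ([pakotʃe], [pakotʃ]), so there is no rule changing /tʃ/ to [dʒ] before the DIM suffix.
The alternation reflects word-final obstruent devoicing: voiced obstruents become voiceless word-finally. /dʒ/ is underlying.
The underlying form of 'seed' is therefore /ʃusedʒ/.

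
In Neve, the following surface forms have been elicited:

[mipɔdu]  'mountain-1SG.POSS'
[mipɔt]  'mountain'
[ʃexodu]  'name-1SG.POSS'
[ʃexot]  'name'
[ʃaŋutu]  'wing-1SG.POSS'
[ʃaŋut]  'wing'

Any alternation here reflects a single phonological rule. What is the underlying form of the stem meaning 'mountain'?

In [mipɔdu] and [mipɔt] the final segment of 'mountain' alternates: [d] ~ [t].
The stem 'wing' ([ʃaŋutu], [ʃaŋut]) shows [t] unchanged in both environments, so [t] cannot be basic with [d] derived before the 1SG.POSS suffix.
The underlying segment must be /d/; voiced obstruents become voiceless word-finally, yielding [t] there.

/mipɔd/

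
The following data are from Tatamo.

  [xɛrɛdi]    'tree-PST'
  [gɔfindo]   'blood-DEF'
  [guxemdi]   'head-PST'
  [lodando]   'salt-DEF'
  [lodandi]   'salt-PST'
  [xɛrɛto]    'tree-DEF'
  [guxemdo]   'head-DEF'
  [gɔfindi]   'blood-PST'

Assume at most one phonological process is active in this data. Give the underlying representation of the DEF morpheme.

/-to/

The DEF morpheme has two allomorphs, [-do] and [-to].
By contrast the PST suffix keeps its initial [d] throughout — that segment must be underlying.
The DEF suffix is therefore /-to/ underlyingly, with post-nasal voicing: voiceless stops become voiced after a nasal.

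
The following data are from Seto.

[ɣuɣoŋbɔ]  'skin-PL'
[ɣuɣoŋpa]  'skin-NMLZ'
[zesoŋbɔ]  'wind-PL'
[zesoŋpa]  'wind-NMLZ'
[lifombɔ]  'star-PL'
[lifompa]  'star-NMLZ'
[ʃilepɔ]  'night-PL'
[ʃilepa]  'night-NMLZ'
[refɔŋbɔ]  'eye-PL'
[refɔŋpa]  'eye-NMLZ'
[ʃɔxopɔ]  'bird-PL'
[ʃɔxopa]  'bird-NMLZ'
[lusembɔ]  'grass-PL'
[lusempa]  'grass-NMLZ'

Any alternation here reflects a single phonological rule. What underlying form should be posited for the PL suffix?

/-bɔ/

The PL suffix surfaces as [-bɔ] and [-pɔ], depending on the final segment of the stem.
The NMLZ suffix, which begins with [p], is invariant after every stem; so [p] is not altered by any rule here.
The PL suffix is therefore /-bɔ/ underlyingly, with post-vocalic devoicing: voiced stops become voiceless after a vowel.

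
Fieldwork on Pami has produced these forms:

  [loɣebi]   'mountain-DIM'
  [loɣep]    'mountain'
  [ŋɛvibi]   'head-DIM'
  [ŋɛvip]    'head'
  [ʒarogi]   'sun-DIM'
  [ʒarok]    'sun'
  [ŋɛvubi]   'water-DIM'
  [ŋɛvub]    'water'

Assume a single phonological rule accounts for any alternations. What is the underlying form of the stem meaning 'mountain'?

'mountain' shows [b] ~ [p] at the end of the stem ([loɣebi] vs [loɣep]).
Compare 'water', with invariant [b] in [ŋɛvubi] and [ŋɛvub]: an analysis with underlying /b/ and a rule producing [p] in isolation would wrongly predict alternation here too.
Therefore /p/ is basic and [b] is derived by intervocalic voicing (voiceless stops become voiced between vowels).

/loɣep/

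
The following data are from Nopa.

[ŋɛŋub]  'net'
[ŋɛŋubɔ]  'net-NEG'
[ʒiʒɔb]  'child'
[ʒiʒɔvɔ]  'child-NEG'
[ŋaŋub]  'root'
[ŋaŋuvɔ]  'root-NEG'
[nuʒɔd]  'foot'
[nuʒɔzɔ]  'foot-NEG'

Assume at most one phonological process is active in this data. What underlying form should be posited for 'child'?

The stem for 'child' ends in [b] in [ʒiʒɔb] but [v] in [ʒiʒɔvɔ].
The stem 'net' ([ŋɛŋub], [ŋɛŋubɔ]) shows [b] unchanged in both environments, so [b] cannot be basic with [v] derived before the NEG suffix.
Therefore /v/ is basic and [b] is derived by word-final hardening (voiced fricatives become stops word-finally).
So 'child' = /ʒiʒɔv/.

/ʒiʒɔv/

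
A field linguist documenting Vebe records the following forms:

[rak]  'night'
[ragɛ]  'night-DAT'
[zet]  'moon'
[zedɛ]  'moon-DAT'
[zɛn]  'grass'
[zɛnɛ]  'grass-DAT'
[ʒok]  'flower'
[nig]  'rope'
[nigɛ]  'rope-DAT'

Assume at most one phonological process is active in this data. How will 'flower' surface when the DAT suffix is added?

'night' shows [k] ~ [g] at the end of the stem ([rak] vs [ragɛ]).
If /g/ were underlying and a rule turned it into [k] in isolation, 'rope' would also alternate; but it has [g] in both [nig] and [nigɛ].
The alternation reflects intervocalic voicing: voiceless stops become voiced between vowels. /k/ is underlying.
The one attested form of 'flower', [ʒok], shows underlying /ʒok/. Applying the same rule between vowels gives [ʒogɛ].

[ʒogɛ]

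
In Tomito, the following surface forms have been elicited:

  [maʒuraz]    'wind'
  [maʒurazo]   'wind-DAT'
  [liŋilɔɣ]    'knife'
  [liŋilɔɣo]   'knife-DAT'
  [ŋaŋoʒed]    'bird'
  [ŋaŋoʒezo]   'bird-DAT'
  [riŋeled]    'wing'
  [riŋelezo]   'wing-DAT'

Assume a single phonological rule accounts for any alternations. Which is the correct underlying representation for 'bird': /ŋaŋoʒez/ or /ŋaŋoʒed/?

/ŋaŋoʒed/

The root 'bird' surfaces as [ŋaŋoʒed] and [ŋaŋoʒezo], with a stem-final [d] ~ [z] alternation.
But 'wind' keeps [z] in both environments ([maʒuraz], [maʒurazo]), so there is no rule changing /z/ to [d] in isolation.
So /d/ is underlying, and a rule of intervocalic spirantization — voiced stops become fricatives between vowels — gives [z].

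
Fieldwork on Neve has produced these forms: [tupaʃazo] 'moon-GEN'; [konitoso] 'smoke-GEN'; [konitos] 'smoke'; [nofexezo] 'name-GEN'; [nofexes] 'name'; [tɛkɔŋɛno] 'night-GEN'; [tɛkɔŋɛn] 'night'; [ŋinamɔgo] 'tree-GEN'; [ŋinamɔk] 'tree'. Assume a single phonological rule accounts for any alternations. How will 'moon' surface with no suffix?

[tupaʃas]

In [nofexezo] and [nofexes] the final segment of 'name' alternates: [z] ~ [s].
But 'smoke' keeps [s] in both environments ([konitoso], [konitos]), so there is no rule changing /s/ to [z] before the GEN suffix.
Therefore /z/ is basic and [s] is derived by word-final obstruent devoicing (voiced obstruents become voiceless word-finally).
The one attested form of 'moon', [tupaʃazo], shows underlying /tupaʃaz/. Applying the same rule word-finally gives [tupaʃas].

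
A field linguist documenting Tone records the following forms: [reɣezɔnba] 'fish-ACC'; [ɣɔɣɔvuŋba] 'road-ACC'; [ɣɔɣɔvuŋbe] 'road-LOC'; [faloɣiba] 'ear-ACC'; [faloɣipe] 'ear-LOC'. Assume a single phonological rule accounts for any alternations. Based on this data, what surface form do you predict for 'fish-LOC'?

[reɣezɔnbe]

The LOC morpheme has two allomorphs, [-be] and [-pe].
By contrast the ACC suffix keeps its initial [b] throughout — that segment must be underlying.
The LOC suffix is therefore /-pe/ underlyingly, with post-nasal voicing: voiceless stops become voiced after a nasal.
After 'fish', which ends in a nasal, the suffix surfaces as [-be], giving [reɣezɔnbe].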